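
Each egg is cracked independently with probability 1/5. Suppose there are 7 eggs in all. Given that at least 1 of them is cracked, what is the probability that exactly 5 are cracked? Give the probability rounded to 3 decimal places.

0.005

X ~ Binomial(7, 0.20). Want P(X=5 | X≥1) = P(X=5) / P(X≥1).
P(X=5) = C(7,5)·0.20^5·0.80^2 = 0.00430
P(X≥1) = 1 − 0.20972 = 0.79028
Ratio = 0.00430 / 0.79028 = 0.00544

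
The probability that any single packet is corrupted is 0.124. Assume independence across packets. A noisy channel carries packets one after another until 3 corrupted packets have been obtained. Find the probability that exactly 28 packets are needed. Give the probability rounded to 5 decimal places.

Y = trial on which the third success occurs; negative binomial, r=3, p=0.124.
P(Y=28) = C(27,2) · p^3 · (1−p)^25
= 351 · 0.0019066 · 0.036526 = 0.0244441

0.02444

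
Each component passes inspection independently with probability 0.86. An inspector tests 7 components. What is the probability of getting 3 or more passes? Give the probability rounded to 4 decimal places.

X ~ Binomial(7, 0.86); P(X ≥ 3) = Σ C(7,k) p^k (1−p)^(7−k) over k:
  k=3: C(7,3)·0.86^3·0.14^4 = 0.008552
  k=4: C(7,4)·0.86^4·0.14^3 = 0.052535
  k=5: C(7,5)·0.86^5·0.14^2 = 0.193628
  k=6: C(7,6)·0.86^6·0.14^1 = 0.396476
  k=7: C(7,7)·0.86^7·0.14^0 = 0.347928
Total = 0.999118

0.9991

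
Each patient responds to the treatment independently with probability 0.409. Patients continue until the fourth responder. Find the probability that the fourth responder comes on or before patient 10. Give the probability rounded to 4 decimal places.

0.6400

Finishing within 10 patients ⇔ at least 4 successes in the first 10. With X ~ Binomial(10, 0.409), P(Y ≤ 10) = 1 − P(X ≤ 3).
  k=0: C(10,0)·0.409^0·0.591^10 = 0.005198
  k=1: C(10,1)·0.409^1·0.591^9 = 0.035976
  k=2: C(10,2)·0.409^2·0.591^8 = 0.112036
  k=3: C(10,3)·0.409^3·0.591^7 = 0.206759
1 − 0.359969 = 0.640031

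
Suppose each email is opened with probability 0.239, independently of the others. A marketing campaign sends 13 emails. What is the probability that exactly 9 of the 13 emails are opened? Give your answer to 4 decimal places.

0.0006

X ~ Binomial(n=13, p=0.239).
P(X=9) = C(13,9) · p^9 · (1−p)^4
= 715 · 2.5444e-06 · 0.33538 = 0.000610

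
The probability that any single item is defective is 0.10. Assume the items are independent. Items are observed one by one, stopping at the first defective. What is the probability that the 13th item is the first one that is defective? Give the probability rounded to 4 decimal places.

0.0282

Geometric (trials to first success), p = 0.10.
P(Y = 13) = (1−p)^12 · p = 0.28243 · 0.10 = 0.028243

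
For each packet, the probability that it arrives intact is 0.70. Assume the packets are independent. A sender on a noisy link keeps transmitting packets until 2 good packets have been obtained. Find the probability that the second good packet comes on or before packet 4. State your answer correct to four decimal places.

0.9163

Finishing within 4 packets ⇔ at least 2 successes in the first 4. With X ~ Binomial(4, 0.70), P(Y ≤ 4) = 1 − P(X ≤ 1).
  k=0: C(4,0)·0.70^0·0.30^4 = 0.008100
  k=1: C(4,1)·0.70^1·0.30^3 = 0.075600
1 − 0.083700 = 0.916300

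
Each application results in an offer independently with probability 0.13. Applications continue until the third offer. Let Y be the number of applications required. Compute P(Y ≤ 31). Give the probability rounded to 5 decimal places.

Finishing within 31 applications ⇔ at least 3 successes in the first 31. With X ~ Binomial(31, 0.13), P(Y ≤ 31) = 1 − P(X ≤ 2).
  k=0: C(31,0)·0.13^0·0.87^31 = 0.0133382
  k=1: C(31,1)·0.13^1·0.87^30 = 0.0617849
  k=2: C(31,2)·0.13^2·0.87^29 = 0.1384835
1 − 0.2136066 = 0.7863934

0.78639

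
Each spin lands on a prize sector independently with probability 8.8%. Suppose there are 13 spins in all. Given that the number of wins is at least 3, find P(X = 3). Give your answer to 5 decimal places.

X ~ Binomial(13, 0.088). Want P(X=3 | X≥3) = P(X=3) / P(X≥3).
P(X=3) = C(13,3)·0.088^3·0.912^10 = 0.0775823
P(X≥3) = 1 − 0.3019485 − 0.3787600 − 0.2192821 = 0.1000094
Ratio = 0.0775823 / 0.1000094 = 0.7757496

0.77575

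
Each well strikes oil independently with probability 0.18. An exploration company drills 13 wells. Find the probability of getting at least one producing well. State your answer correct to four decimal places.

0.9242

P(at least one) = 1 − P(none) = 1 − (1 − 0.18)^13
= 1 − 0.075784 = 0.924216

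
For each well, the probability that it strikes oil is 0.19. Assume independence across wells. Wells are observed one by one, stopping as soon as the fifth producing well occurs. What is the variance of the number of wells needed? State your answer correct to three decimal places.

112.188

Y = total wells until the fifth success; negative binomial with r=5, p=0.19.
Var(Y) = r(1−p)/p² = 5·0.81 / 0.19² = 112.18837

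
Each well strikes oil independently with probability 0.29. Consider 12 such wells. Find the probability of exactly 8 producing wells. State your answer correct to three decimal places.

0.006

X ~ Binomial(n=12, p=0.29).
P(X=8) = C(12,8) · p^8 · (1−p)^4
= 495 · 5.0025e-05 · 0.25412 = 0.00629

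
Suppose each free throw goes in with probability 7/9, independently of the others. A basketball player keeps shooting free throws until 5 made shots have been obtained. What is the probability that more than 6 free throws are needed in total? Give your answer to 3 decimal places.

Needing more than 6 free throws ⇔ fewer than 5 successes in the first 6. With X ~ Binomial(6, 0.777778), P(Y > 6) = P(X ≤ 4).
  k=0: C(6,0)·0.777778^0·0.222222^6 = 0.00012
  k=1: C(6,1)·0.777778^1·0.222222^5 = 0.00253
  k=2: C(6,2)·0.777778^2·0.222222^4 = 0.02213
  k=3: C(6,3)·0.777778^3·0.222222^3 = 0.10327
  k=4: C(6,4)·0.777778^4·0.222222^2 = 0.27107
P(X ≤ 4) = 0.39912

0.399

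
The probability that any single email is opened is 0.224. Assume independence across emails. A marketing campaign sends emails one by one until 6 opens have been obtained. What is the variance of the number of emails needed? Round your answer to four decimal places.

92.7934

Y = total emails until the sixth success; negative binomial with r=6, p=0.224.
Var(Y) = r(1−p)/p² = 6·0.776 / 0.224² = 92.793367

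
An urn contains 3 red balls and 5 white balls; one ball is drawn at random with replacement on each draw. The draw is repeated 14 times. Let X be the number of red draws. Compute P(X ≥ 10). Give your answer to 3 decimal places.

0.011

X ~ Binomial(14, 0.375); P(X ≥ 10) = Σ C(14,k) p^k (1−p)^(14−k) over k:
  k=10: C(14,10)·0.375^10·0.625^4 = 0.00840
  k=11: C(14,11)·0.375^11·0.625^3 = 0.00183
  k=12: C(14,12)·0.375^12·0.625^2 = 0.00027
  k=13: C(14,13)·0.375^13·0.625^1 = 0.00003
  k=14: C(14,14)·0.375^14·0.625^0 = 0.00000
Total = 0.01053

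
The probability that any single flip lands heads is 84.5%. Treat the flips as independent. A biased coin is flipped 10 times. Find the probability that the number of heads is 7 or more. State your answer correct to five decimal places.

0.94451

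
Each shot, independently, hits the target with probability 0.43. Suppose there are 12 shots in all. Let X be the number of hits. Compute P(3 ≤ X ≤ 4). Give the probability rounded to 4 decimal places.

0.2997

X ~ Binomial(12, 0.43); P(3 ≤ X ≤ 4) = Σ C(12,k) p^k (1−p)^(12−k) over k:
  k=3: C(12,3)·0.43^3·0.57^9 = 0.111097
  k=4: C(12,4)·0.43^4·0.57^8 = 0.188572
Total = 0.299669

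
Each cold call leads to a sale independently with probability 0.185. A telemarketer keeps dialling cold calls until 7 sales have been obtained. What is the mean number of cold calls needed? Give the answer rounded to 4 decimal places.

Y = total cold calls until the seventh success; negative binomial with r=7, p=0.185.
E[Y] = r / p = 7 / 0.185 = 37.837838

37.8378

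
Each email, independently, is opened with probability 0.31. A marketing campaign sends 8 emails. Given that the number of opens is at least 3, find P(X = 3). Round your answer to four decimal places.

0.5510

X ~ Binomial(8, 0.31). Want P(X=3 | X≥3) = P(X=3) / P(X≥3).
P(X=3) = C(8,3)·0.31^3·0.69^5 = 0.260927
P(X≥3) = 1 − 0.051380 − 0.184670 − 0.290386 = 0.473564
Ratio = 0.260927 / 0.473564 = 0.550985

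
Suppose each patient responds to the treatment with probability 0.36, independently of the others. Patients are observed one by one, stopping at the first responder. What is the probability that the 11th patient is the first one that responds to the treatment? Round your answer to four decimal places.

0.0042

Geometric (trials to first success), p = 0.36.
P(Y = 11) = (1−p)^10 · p = 0.011529 · 0.36 = 0.004151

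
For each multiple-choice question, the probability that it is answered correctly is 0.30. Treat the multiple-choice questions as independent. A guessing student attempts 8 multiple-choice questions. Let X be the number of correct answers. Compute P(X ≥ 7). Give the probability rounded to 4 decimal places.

X ~ Binomial(8, 0.30); P(X ≥ 7) = Σ C(8,k) p^k (1−p)^(8−k) over k:
  k=7: C(8,7)·0.30^7·0.70^1 = 0.001225
  k=8: C(8,8)·0.30^8·0.70^0 = 0.000066
Total = 0.001290

0.0013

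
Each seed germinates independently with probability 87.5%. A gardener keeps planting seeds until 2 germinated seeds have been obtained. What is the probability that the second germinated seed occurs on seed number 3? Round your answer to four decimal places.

0.1914

Y = trial on which the second success occurs; negative binomial, r=2, p=0.875.
P(Y=3) = C(2,1) · p^2 · (1−p)^1
= 2 · 0.76562 · 0.125 = 0.191406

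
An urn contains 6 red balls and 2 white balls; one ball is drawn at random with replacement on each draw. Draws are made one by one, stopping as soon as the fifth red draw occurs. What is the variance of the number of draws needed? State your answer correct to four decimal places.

Y = total draws until the fifth success; negative binomial with r=5, p=0.75.
Var(Y) = r(1−p)/p² = 5·0.25 / 0.75² = 2.222222

2.2222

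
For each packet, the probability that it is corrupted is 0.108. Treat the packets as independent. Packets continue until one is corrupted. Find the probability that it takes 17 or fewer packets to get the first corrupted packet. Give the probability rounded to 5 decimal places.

0.85671

Y = number of packets to the first success; geometric, p = 0.108.
P(Y ≤ 17) = 1 − (1−p)^17 = 1 − 0.1432856 = 0.8567144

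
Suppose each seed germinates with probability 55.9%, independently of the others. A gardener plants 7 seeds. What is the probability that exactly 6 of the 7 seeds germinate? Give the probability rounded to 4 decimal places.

0.0942

X ~ Binomial(n=7, p=0.559).
P(X=6) = C(7,6) · p^6 · (1−p)^1
= 7 · 0.030512 · 0.441 = 0.094191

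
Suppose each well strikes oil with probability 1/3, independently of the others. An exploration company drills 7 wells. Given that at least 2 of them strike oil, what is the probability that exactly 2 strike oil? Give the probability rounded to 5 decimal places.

X ~ Binomial(7, 0.333333). Want P(X=2 | X≥2) = P(X=2) / P(X≥2).
P(X=2) = C(7,2)·0.333333^2·0.666667^5 = 0.3072702
P(X≥2) = 1 − 0.0585277 − 0.2048468 = 0.7366255
Ratio = 0.3072702 / 0.7366255 = 0.4171322

0.41713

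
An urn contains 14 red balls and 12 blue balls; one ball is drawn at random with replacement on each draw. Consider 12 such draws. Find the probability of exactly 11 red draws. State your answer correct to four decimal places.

0.0061

X ~ Binomial(n=12, p=0.538462).
P(X=11) = C(12,11) · p^11 · (1−p)^1
= 12 · 0.0011033 · 0.46154 = 0.006111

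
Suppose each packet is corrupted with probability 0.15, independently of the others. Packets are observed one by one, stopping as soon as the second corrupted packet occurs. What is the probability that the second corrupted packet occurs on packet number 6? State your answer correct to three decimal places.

Y = trial on which the second success occurs; negative binomial, r=2, p=0.15.
P(Y=6) = C(5,1) · p^2 · (1−p)^4
= 5 · 0.0225 · 0.52201 = 0.05873

0.059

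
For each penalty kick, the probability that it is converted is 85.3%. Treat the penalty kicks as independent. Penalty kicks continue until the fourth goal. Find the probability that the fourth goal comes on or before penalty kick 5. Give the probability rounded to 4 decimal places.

Finishing within 5 penalty kicks ⇔ at least 4 successes in the first 5. With X ~ Binomial(5, 0.853), P(Y ≤ 5) = 1 − P(X ≤ 3).
  k=0: C(5,0)·0.853^0·0.147^5 = 0.000069
  k=1: C(5,1)·0.853^1·0.147^4 = 0.001992
  k=2: C(5,2)·0.853^2·0.147^3 = 0.023113
  k=3: C(5,3)·0.853^3·0.147^2 = 0.134116
1 − 0.159289 = 0.840711

0.8407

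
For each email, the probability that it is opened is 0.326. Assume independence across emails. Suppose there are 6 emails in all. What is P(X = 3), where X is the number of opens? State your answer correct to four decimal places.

0.2122

X ~ Binomial(n=6, p=0.326).
P(X=3) = C(6,3) · p^3 · (1−p)^3
= 20 · 0.034646 · 0.30618 = 0.212160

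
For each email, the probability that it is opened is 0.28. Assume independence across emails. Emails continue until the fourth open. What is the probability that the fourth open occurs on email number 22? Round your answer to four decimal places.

Y = trial on which the fourth success occurs; negative binomial, r=4, p=0.28.
P(Y=22) = C(21,3) · p^4 · (1−p)^18
= 1330 · 0.0061466 · 0.0027039 = 0.022104

0.0221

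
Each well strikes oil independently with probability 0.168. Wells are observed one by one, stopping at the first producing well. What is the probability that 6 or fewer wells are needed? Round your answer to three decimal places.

0.668

Y = number of wells to the first success; geometric, p = 0.168.
P(Y ≤ 6) = 1 − (1−p)^6 = 1 − 0.33170 = 0.66830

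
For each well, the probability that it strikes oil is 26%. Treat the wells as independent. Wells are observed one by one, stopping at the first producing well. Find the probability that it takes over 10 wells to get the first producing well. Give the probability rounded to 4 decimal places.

Y = number of wells to the first success; geometric, p = 0.26.
P(Y > 10) = P(first 10 all fail) = (1−p)^10 = 0.049240

0.0492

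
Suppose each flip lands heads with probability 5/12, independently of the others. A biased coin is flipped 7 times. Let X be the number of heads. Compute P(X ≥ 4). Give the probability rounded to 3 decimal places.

X ~ Binomial(7, 0.416667); P(X ≥ 4) = Σ C(7,k) p^k (1−p)^(7−k) over k:
  k=4: C(7,4)·0.416667^4·0.583333^3 = 0.20940
  k=5: C(7,5)·0.416667^5·0.583333^2 = 0.08974
  k=6: C(7,6)·0.416667^6·0.583333^1 = 0.02137
  k=7: C(7,7)·0.416667^7·0.583333^0 = 0.00218
Total = 0.32269

0.323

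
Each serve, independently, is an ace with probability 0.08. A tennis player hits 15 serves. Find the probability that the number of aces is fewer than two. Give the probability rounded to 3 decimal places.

0.660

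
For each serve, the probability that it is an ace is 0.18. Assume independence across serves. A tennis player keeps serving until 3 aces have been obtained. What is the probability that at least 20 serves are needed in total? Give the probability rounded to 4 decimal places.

0.3090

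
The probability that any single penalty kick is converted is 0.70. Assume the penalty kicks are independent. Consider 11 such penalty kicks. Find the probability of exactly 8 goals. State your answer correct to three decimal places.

X ~ Binomial(n=11, p=0.70).
P(X=8) = C(11,8) · p^8 · (1−p)^3
= 165 · 0.057648 · 0.027 = 0.25682

0.257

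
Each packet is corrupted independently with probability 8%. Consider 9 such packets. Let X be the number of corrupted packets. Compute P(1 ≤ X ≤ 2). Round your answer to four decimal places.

0.4980

X ~ Binomial(9, 0.08); P(1 ≤ X ≤ 2) = Σ C(9,k) p^k (1−p)^(9−k) over k:
  k=1: C(9,1)·0.08^1·0.92^8 = 0.369518
  k=2: C(9,2)·0.08^2·0.92^7 = 0.128528
Total = 0.498045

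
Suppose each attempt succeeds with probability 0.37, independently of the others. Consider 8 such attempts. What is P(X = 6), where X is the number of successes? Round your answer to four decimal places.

0.0285

X ~ Binomial(n=8, p=0.37).
P(X=6) = C(8,6) · p^6 · (1−p)^2
= 28 · 0.0025657 · 0.3969 = 0.028513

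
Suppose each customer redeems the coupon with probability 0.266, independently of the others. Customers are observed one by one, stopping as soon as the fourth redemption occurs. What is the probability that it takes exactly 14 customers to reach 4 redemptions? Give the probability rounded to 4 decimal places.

Y = trial on which the fourth success occurs; negative binomial, r=4, p=0.266.
P(Y=14) = C(13,3) · p^4 · (1−p)^10
= 286 · 0.0050064 · 0.04539 = 0.064991

0.0650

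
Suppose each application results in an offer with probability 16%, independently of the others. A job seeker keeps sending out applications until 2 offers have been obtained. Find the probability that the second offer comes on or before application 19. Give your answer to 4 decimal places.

Finishing within 19 applications ⇔ at least 2 successes in the first 19. With X ~ Binomial(19, 0.16), P(Y ≤ 19) = 1 − P(X ≤ 1).
  k=0: C(19,0)·0.16^0·0.84^19 = 0.036417
  k=1: C(19,1)·0.16^1·0.84^18 = 0.131796
1 − 0.168213 = 0.831787

0.8318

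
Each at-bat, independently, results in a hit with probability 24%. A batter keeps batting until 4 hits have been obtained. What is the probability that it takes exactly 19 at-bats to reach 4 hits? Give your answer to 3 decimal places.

0.044

Y = trial on which the fourth success occurs; negative binomial, r=4, p=0.24.
P(Y=19) = C(18,3) · p^4 · (1−p)^15
= 816 · 0.0033178 · 0.016301 = 0.04413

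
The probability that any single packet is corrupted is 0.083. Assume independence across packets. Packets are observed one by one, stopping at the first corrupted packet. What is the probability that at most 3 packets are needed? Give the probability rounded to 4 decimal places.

Y = number of packets to the first success; geometric, p = 0.083.
P(Y ≤ 3) = 1 − (1−p)^3 = 1 − 0.771095 = 0.228905

0.2289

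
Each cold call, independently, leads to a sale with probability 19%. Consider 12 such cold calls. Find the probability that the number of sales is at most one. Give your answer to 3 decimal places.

X ~ Binomial(12, 0.19); P(X ≤ 1) = Σ C(12,k) p^k (1−p)^(12−k) over k:
  k=0: C(12,0)·0.19^0·0.81^12 = 0.07977
  k=1: C(12,1)·0.19^1·0.81^11 = 0.22453
Total = 0.30429

0.304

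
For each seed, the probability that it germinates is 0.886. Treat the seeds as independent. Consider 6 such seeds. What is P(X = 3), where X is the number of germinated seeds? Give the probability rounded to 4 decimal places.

X ~ Binomial(n=6, p=0.886).
P(X=3) = C(6,3) · p^3 · (1−p)^3
= 20 · 0.69551 · 0.0014815 = 0.020608

0.0206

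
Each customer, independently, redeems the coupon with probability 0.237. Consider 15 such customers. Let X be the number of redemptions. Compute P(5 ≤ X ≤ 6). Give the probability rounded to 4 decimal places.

X ~ Binomial(15, 0.237); P(5 ≤ X ≤ 6) = Σ C(15,k) p^k (1−p)^(15−k) over k:
  k=5: C(15,5)·0.237^5·0.763^10 = 0.150156
  k=6: C(15,6)·0.237^6·0.763^9 = 0.077735
Total = 0.227891

0.2279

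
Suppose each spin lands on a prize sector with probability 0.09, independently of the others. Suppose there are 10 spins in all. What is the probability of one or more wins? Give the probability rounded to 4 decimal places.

P(at least one) = 1 − P(none) = 1 − (1 − 0.09)^10
= 1 − 0.389416 = 0.610584

0.6106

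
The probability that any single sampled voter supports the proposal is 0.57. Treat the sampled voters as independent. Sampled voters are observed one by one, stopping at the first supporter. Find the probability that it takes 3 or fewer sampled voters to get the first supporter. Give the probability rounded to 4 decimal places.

0.9205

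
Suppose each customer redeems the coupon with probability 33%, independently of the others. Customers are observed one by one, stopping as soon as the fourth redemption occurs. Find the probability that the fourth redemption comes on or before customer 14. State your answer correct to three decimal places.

0.730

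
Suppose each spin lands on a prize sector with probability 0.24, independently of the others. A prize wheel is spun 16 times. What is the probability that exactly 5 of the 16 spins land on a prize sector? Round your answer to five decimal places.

X ~ Binomial(n=16, p=0.24).
P(X=5) = C(16,5) · p^5 · (1−p)^11
= 4368 · 0.00079626 · 0.04886 = 0.1699372

0.16994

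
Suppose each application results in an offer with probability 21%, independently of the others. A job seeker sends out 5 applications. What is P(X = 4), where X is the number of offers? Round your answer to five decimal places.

X ~ Binomial(n=5, p=0.21).
P(X=4) = C(5,4) · p^4 · (1−p)^1
= 5 · 0.0019448 · 0.79 = 0.0076820

0.00768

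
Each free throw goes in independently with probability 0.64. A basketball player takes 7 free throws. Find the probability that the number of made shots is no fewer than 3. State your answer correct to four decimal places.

0.9375

X ~ Binomial(7, 0.64); P(X ≥ 3) = Σ C(7,k) p^k (1−p)^(7−k) over k:
  k=3: C(7,3)·0.64^3·0.36^4 = 0.154105
  k=4: C(7,4)·0.64^4·0.36^3 = 0.273965
  k=5: C(7,5)·0.64^5·0.36^2 = 0.292230
  k=6: C(7,6)·0.64^6·0.36^1 = 0.173173
  k=7: C(7,7)·0.64^7·0.36^0 = 0.043980
Total = 0.937454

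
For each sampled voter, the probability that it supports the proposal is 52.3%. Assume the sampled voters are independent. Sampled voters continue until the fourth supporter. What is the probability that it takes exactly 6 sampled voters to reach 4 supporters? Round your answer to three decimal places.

Y = trial on which the fourth success occurs; negative binomial, r=4, p=0.523.
P(Y=6) = C(5,3) · p^4 · (1−p)^2
= 10 · 0.074818 · 0.22753 = 0.17023

0.170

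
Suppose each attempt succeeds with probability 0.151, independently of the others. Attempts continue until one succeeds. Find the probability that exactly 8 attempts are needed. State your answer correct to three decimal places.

Geometric (trials to first success), p = 0.151.
P(Y = 8) = (1−p)^7 · p = 0.31795 · 0.151 = 0.04801

0.048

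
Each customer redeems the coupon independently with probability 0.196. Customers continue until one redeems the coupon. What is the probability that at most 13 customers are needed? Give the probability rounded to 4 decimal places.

Y = number of customers to the first success; geometric, p = 0.196.
P(Y ≤ 13) = 1 − (1−p)^13 = 1 − 0.058658 = 0.941342

0.9413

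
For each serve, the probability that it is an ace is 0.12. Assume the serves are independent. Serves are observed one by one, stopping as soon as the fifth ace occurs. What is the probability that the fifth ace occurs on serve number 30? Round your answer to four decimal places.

0.0242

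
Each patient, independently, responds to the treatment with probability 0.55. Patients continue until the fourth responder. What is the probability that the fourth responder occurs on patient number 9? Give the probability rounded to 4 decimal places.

0.0946

Y = trial on which the fourth success occurs; negative binomial, r=4, p=0.55.
P(Y=9) = C(8,3) · p^4 · (1−p)^5
= 56 · 0.091506 · 0.018453 = 0.094559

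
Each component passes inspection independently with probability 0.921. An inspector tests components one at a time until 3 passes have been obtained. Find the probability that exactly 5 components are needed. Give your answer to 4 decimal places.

0.0293

Y = trial on which the third success occurs; negative binomial, r=3, p=0.921.
P(Y=5) = C(4,2) · p^3 · (1−p)^2
= 6 · 0.78123 · 0.006241 = 0.029254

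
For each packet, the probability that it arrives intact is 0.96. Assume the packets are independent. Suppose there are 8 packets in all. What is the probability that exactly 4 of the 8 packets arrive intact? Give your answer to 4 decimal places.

0.0002

X ~ Binomial(n=8, p=0.96).
P(X=4) = C(8,4) · p^4 · (1−p)^4
= 70 · 0.84935 · 2.56e-06 = 0.000152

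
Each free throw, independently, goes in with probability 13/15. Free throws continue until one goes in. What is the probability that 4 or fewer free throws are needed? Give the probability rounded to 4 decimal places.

0.9997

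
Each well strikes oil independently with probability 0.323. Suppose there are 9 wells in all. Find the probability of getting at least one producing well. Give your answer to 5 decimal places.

0.97013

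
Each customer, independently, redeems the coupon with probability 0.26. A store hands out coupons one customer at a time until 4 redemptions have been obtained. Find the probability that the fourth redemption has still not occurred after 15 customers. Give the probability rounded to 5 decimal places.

Needing more than 15 customers ⇔ fewer than 4 successes in the first 15. With X ~ Binomial(15, 0.26), P(Y > 15) = P(X ≤ 3).
  k=0: C(15,0)·0.26^0·0.74^15 = 0.0109264
  k=1: C(15,1)·0.26^1·0.74^14 = 0.0575849
  k=2: C(15,2)·0.26^2·0.74^13 = 0.1416277
  k=3: C(15,3)·0.26^3·0.74^12 = 0.2156314
P(X ≤ 3) = 0.4257705

0.42577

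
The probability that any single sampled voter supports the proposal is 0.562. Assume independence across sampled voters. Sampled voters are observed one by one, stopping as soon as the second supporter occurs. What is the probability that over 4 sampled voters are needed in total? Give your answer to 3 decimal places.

0.226

Needing more than 4 sampled voters ⇔ fewer than 2 successes in the first 4. With X ~ Binomial(4, 0.562), P(Y > 4) = P(X ≤ 1).
  k=0: C(4,0)·0.562^0·0.438^4 = 0.03680
  k=1: C(4,1)·0.562^1·0.438^3 = 0.18889
P(X ≤ 1) = 0.22570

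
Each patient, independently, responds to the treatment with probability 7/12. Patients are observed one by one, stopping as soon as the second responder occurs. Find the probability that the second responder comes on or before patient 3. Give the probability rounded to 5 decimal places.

Finishing within 3 patients ⇔ at least 2 successes in the first 3. With X ~ Binomial(3, 0.583333), P(Y ≤ 3) = 1 − P(X ≤ 1).
  k=0: C(3,0)·0.583333^0·0.416667^3 = 0.0723380
  k=1: C(3,1)·0.583333^1·0.416667^2 = 0.3038194
1 − 0.3761574 = 0.6238426

0.62384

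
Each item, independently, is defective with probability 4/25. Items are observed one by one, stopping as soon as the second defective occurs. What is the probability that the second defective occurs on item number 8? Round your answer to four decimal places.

0.0630

Y = trial on which the second success occurs; negative binomial, r=2, p=0.16.
P(Y=8) = C(7,1) · p^2 · (1−p)^6
= 7 · 0.0256 · 0.3513 = 0.062953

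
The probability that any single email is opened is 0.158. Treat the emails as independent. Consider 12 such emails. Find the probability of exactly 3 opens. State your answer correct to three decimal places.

0.185

X ~ Binomial(n=12, p=0.158).
P(X=3) = C(12,3) · p^3 · (1−p)^9
= 220 · 0.0039443 · 0.21272 = 0.18459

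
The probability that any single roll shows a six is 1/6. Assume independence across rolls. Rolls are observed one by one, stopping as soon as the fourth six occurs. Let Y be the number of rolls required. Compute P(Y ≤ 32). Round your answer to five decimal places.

0.80423

Finishing within 32 rolls ⇔ at least 4 successes in the first 32. With X ~ Binomial(32, 0.166667), P(Y ≤ 32) = 1 − P(X ≤ 3).
  k=0: C(32,0)·0.166667^0·0.833333^32 = 0.0029255
  k=1: C(32,1)·0.166667^1·0.833333^31 = 0.0187232
  k=2: C(32,2)·0.166667^2·0.833333^30 = 0.0580419
  k=3: C(32,3)·0.166667^3·0.833333^29 = 0.1160838
1 − 0.1957745 = 0.8042255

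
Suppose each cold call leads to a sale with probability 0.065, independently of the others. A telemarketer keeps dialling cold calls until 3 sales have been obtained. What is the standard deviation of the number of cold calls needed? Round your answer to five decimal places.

25.76636

Y = total cold calls until the third success; negative binomial with r=3, p=0.065.
SD(Y) = √[r(1−p)/p²] = √(663.9053254) = 25.7663603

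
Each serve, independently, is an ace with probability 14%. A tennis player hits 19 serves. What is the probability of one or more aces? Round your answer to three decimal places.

0.943

P(at least one) = 1 − P(none) = 1 − (1 − 0.14)^19
= 1 − 0.05695 = 0.94305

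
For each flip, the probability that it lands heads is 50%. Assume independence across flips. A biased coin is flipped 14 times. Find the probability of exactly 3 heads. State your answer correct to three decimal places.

X ~ Binomial(n=14, p=0.50).
P(X=3) = C(14,3) · p^3 · (1−p)^11
= 364 · 0.125 · 0.00048828 = 0.02222

0.022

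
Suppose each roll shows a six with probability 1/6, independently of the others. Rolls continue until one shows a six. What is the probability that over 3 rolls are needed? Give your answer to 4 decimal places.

0.5787

Y = number of rolls to the first success; geometric, p = 0.166667.
P(Y > 3) = P(first 3 all fail) = (1−p)^3 = 0.578704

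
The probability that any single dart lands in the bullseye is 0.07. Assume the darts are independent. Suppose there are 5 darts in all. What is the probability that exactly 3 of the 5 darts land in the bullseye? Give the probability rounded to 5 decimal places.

0.00297

X ~ Binomial(n=5, p=0.07).
P(X=3) = C(5,3) · p^3 · (1−p)^2
= 10 · 0.000343 · 0.8649 = 0.0029666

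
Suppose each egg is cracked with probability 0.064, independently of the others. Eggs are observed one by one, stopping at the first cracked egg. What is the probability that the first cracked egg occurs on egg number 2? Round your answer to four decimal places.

Geometric (trials to first success), p = 0.064.
P(Y = 2) = (1−p)^1 · p = 0.936 · 0.064 = 0.059904

0.0599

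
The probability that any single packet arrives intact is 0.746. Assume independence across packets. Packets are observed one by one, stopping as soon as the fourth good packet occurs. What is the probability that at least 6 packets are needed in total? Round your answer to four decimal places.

Needing more than 5 packets ⇔ fewer than 4 successes in the first 5. With X ~ Binomial(5, 0.746), P(Y > 5) = P(X ≤ 3).
  k=0: C(5,0)·0.746^0·0.254^5 = 0.001057
  k=1: C(5,1)·0.746^1·0.254^4 = 0.015525
  k=2: C(5,2)·0.746^2·0.254^3 = 0.091197
  k=3: C(5,3)·0.746^3·0.254^2 = 0.267845
P(X ≤ 3) = 0.375625

0.3756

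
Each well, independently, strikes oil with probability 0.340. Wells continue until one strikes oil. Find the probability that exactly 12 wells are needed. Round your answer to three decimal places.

0.004

Geometric (trials to first success), p = 0.34.
P(Y = 12) = (1−p)^11 · p = 0.010351 · 0.34 = 0.00352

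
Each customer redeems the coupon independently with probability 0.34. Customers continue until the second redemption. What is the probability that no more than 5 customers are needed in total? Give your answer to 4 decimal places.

0.5522

Finishing within 5 customers ⇔ at least 2 successes in the first 5. With X ~ Binomial(5, 0.34), P(Y ≤ 5) = 1 − P(X ≤ 1).
  k=0: C(5,0)·0.34^0·0.66^5 = 0.125233
  k=1: C(5,1)·0.34^1·0.66^4 = 0.322571
1 − 0.447804 = 0.552196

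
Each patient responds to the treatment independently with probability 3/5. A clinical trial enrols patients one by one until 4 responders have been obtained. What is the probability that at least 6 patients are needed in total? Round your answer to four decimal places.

0.6630

Needing more than 5 patients ⇔ fewer than 4 successes in the first 5. With X ~ Binomial(5, 0.60), P(Y > 5) = P(X ≤ 3).
  k=0: C(5,0)·0.60^0·0.40^5 = 0.010240
  k=1: C(5,1)·0.60^1·0.40^4 = 0.076800
  k=2: C(5,2)·0.60^2·0.40^3 = 0.230400
  k=3: C(5,3)·0.60^3·0.40^2 = 0.345600
P(X ≤ 3) = 0.663040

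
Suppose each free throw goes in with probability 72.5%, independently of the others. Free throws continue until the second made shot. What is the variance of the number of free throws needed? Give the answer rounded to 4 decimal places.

Y = total free throws until the second success; negative binomial with r=2, p=0.725.
Var(Y) = r(1−p)/p² = 2·0.275 / 0.725² = 1.046373

1.0464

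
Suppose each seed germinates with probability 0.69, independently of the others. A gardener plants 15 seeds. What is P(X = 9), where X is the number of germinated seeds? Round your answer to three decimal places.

0.157

X ~ Binomial(n=15, p=0.69).
P(X=9) = C(15,9) · p^9 · (1−p)^6
= 5005 · 0.035452 · 0.0008875 = 0.15748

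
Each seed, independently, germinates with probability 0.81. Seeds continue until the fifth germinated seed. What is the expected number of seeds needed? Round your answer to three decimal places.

Y = total seeds until the fifth success; negative binomial with r=5, p=0.81.
E[Y] = r / p = 5 / 0.81 = 6.17284

6.173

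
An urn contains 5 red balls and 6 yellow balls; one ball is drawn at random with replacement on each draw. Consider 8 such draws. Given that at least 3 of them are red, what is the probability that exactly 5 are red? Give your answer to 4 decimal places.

X ~ Binomial(8, 0.454545). Want P(X=5 | X≥3) = P(X=5) / P(X≥3).
P(X=5) = C(8,5)·0.454545^5·0.545455^3 = 0.176340
P(X≥3) = 1 − 0.007836 − 0.052237 − 0.152358 = 0.787570
Ratio = 0.176340 / 0.787570 = 0.223904

0.2239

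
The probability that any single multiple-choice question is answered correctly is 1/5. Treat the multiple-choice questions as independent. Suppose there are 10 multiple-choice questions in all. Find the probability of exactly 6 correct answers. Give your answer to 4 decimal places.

0.0055

X ~ Binomial(n=10, p=0.20).
P(X=6) = C(10,6) · p^6 · (1−p)^4
= 210 · 6.4e-05 · 0.4096 = 0.005505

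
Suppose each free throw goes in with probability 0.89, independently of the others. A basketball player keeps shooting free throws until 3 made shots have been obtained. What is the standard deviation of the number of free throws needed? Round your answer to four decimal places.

0.6455

Y = total free throws until the third success; negative binomial with r=3, p=0.89.
SD(Y) = √[r(1−p)/p²] = √(0.416614) = 0.645456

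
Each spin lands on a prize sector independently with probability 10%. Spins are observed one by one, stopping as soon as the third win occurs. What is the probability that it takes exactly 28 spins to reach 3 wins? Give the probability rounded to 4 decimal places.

0.0252

Y = trial on which the third success occurs; negative binomial, r=3, p=0.10.
P(Y=28) = C(27,2) · p^3 · (1−p)^25
= 351 · 0.001 · 0.07179 = 0.025198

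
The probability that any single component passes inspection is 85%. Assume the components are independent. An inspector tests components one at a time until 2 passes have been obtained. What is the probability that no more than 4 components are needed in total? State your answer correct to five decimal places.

0.98802

Finishing within 4 components ⇔ at least 2 successes in the first 4. With X ~ Binomial(4, 0.85), P(Y ≤ 4) = 1 − P(X ≤ 1).
  k=0: C(4,0)·0.85^0·0.15^4 = 0.0005062
  k=1: C(4,1)·0.85^1·0.15^3 = 0.0114750
1 − 0.0119813 = 0.9880187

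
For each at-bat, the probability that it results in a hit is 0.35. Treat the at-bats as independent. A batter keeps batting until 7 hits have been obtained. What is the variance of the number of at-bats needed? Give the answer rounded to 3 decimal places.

Y = total at-bats until the seventh success; negative binomial with r=7, p=0.35.
Var(Y) = r(1−p)/p² = 7·0.65 / 0.35² = 37.14286

37.143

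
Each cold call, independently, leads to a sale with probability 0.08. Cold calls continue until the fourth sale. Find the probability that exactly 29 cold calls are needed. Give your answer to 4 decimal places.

0.0167

Y = trial on which the fourth success occurs; negative binomial, r=4, p=0.08.
P(Y=29) = C(28,3) · p^4 · (1−p)^25
= 3276 · 4.096e-05 · 0.12436 = 0.016688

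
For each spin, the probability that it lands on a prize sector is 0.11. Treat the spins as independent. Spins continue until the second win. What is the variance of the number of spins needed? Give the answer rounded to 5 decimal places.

Y = total spins until the second success; negative binomial with r=2, p=0.11.
Var(Y) = r(1−p)/p² = 2·0.89 / 0.11² = 147.1074380

147.10744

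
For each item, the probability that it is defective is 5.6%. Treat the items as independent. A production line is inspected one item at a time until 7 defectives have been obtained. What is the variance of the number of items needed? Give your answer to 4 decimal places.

2107.1429

Y = total items until the seventh success; negative binomial with r=7, p=0.056.
Var(Y) = r(1−p)/p² = 7·0.944 / 0.056² = 2107.142857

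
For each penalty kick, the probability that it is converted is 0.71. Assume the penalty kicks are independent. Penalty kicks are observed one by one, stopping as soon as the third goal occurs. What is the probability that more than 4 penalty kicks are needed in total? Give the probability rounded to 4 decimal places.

Needing more than 4 penalty kicks ⇔ fewer than 3 successes in the first 4. With X ~ Binomial(4, 0.71), P(Y > 4) = P(X ≤ 2).
  k=0: C(4,0)·0.71^0·0.29^4 = 0.007073
  k=1: C(4,1)·0.71^1·0.29^3 = 0.069265
  k=2: C(4,2)·0.71^2·0.29^2 = 0.254369
P(X ≤ 2) = 0.330706

0.3307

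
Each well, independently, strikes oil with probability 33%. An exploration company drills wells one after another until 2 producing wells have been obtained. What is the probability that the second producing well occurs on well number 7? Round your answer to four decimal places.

Y = trial on which the second success occurs; negative binomial, r=2, p=0.33.
P(Y=7) = C(6,1) · p^2 · (1−p)^5
= 6 · 0.1089 · 0.13501 = 0.088217

0.0882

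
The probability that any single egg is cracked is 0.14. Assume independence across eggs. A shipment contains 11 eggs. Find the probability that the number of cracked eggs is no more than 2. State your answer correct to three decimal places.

0.809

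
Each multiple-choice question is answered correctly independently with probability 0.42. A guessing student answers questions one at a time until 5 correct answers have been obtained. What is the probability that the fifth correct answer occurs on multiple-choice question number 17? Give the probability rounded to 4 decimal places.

Y = trial on which the fifth success occurs; negative binomial, r=5, p=0.42.
P(Y=17) = C(16,4) · p^5 · (1−p)^12
= 1820 · 0.013069 · 0.0014492 = 0.034471

0.0345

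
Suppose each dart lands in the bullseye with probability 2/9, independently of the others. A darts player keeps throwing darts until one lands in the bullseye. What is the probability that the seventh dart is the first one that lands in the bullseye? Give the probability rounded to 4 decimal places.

0.0492

Geometric (trials to first success), p = 0.222222.
P(Y = 7) = (1−p)^6 · p = 0.22138 · 0.222222 = 0.049195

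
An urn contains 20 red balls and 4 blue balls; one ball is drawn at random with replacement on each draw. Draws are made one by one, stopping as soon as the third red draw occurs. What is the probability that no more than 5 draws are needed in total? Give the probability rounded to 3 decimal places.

Finishing within 5 draws ⇔ at least 3 successes in the first 5. With X ~ Binomial(5, 0.833333), P(Y ≤ 5) = 1 − P(X ≤ 2).
  k=0: C(5,0)·0.833333^0·0.166667^5 = 0.00013
  k=1: C(5,1)·0.833333^1·0.166667^4 = 0.00322
  k=2: C(5,2)·0.833333^2·0.166667^3 = 0.03215
1 − 0.03549 = 0.96451

0.965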